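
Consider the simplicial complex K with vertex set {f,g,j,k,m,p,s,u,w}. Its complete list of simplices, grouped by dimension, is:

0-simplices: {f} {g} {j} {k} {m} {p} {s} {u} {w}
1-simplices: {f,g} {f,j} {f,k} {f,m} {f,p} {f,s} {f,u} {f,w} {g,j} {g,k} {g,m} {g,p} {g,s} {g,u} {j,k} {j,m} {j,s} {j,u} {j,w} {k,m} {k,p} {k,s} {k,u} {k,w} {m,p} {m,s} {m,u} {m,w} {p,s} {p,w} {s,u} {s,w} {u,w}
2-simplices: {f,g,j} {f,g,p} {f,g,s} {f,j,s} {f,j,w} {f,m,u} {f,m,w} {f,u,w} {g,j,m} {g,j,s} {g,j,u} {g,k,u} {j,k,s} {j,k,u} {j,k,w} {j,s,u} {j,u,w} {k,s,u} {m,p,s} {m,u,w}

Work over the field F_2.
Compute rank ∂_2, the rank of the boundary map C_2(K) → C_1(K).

n_0=9 n_1=33 n_2=20  [Z2]
∂1: piv[fg,fj,fk,fm,fp,fs,fu,fw] rk=8  ker:gj,gk,gm,gp,gs,gu,jk,jm,js,ju,jw,km,kp,ks,ku,kw,mp,ms,mu,mw,ps,pw,su,sw,uw
∂2: piv[fgj,fgp,fgs,fjs,fjw,fmu,fmw,fuw,gjm,gju,gku,jks,jku,jkw,jsu,juw,mps] rk=17  ker:gjs,ksu,muw
rk∂_2=17

rank∂_2=17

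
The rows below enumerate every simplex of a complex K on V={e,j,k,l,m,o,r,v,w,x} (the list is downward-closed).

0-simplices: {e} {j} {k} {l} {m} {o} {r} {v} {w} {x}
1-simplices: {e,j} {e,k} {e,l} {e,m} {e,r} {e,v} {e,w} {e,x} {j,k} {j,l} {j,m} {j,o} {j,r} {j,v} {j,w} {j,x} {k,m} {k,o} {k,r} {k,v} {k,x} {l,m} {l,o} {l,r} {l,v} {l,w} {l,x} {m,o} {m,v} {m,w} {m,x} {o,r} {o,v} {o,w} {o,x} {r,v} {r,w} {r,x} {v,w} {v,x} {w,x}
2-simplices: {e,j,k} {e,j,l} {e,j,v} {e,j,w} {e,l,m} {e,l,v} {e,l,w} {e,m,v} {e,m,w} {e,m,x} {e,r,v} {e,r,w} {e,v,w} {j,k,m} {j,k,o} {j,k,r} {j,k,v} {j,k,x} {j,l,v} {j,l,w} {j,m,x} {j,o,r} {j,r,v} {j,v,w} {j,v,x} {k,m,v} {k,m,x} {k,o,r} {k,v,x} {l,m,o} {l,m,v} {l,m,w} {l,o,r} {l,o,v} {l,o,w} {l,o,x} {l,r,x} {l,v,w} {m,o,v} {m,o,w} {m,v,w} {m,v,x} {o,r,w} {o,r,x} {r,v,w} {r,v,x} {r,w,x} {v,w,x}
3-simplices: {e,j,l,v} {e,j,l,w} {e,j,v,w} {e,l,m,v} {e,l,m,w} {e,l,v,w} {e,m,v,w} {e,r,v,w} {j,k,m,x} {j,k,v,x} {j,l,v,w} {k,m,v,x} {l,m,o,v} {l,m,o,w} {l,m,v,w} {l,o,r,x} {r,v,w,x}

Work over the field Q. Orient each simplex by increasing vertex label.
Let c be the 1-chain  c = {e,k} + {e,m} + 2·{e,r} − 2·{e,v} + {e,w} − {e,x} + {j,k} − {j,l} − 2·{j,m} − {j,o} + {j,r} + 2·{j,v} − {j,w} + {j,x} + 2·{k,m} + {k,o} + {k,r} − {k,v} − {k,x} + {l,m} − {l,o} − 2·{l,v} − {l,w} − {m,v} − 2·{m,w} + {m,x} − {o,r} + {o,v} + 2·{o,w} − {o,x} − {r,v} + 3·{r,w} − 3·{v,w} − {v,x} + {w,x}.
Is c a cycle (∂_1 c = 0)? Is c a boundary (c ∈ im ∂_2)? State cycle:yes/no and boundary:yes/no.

cycle:no boundary:no

n_0=10 n_1=41 n_2=48 n_3=17  [Q]
∂1: piv[ej,ek,el,em,er,ev,ew,ex,jo] rk=9  ker:jk,jl,jm,jr,jv,jw,jx,km,ko,kr,kv,kx,lm,lo,lr,lv,lw,lx,mo,mv,mw,mx,or,ov,ow,ox,rv,rw,rx,vw,vx,wx
∂2: piv[ejk,ejl,ejv,ejw,elm,elv,elw,emv,emw,emx,erv,erw,evw,jkm,jko,jkr,jkv,jkx,jmx,jor,jrv,jvx,kmv,lmo,lor,lov,low,lox,lrx,orw,rvx,rwx] rk=32  ker:jlv,jlw,jvw,kmx,kor,kvx,lmv,lmw,lvw,mov,mow,mvw,mvx,orx,rvw,vwx
∂3: piv[ejlv,ejlw,ejvw,elmv,elmw,elvw,emvw,ervw,jkmx,jkvx,kmvx,lmov,lmow,lorx,rvwx] rk=15  ker:jlvw,lmvw
∂1c = −2·{e} + 2·{l} + 4·{m} − 2·{o} + {r} − 2·{w} − {x}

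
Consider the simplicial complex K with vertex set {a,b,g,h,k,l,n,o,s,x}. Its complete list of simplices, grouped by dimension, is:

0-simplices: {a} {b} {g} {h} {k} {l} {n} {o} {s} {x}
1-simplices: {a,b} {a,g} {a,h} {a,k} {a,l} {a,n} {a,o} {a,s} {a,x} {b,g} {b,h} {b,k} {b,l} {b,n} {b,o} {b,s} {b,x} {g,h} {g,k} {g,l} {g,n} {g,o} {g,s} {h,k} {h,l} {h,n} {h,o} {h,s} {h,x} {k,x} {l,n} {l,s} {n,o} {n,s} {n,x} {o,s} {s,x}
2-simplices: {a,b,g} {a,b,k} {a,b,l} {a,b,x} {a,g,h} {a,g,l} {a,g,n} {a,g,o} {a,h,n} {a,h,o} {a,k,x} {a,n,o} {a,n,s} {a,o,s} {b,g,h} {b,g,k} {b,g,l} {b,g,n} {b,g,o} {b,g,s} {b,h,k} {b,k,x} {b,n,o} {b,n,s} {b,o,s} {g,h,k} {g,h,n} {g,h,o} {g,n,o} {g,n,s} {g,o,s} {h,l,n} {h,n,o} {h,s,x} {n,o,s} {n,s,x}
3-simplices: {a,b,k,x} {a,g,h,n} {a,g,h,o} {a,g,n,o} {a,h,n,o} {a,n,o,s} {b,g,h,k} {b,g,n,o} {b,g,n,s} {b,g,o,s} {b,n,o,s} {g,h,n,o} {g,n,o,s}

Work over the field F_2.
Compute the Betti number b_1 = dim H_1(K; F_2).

b_1=4

n_0=10 n_1=37 n_2=36 n_3=13  [Z2]
∂1: piv[ab,ag,ah,ak,al,an,ao,as,ax] rk=9  ker:bg,bh,bk,bl,bn,bo,bs,bx,gh,gk,gl,gn,go,gs,hk,hl,hn,ho,hs,hx,kx,ln,ls,no,ns,nx,os,sx
∂2: piv[abg,abk,abl,abx,agh,agl,agn,ago,ahn,aho,akx,ano,ans,aos,bgh,bgk,bgn,bgo,bgs,bhk,bns,hln,hsx,nsx] rk=24  ker:bgl,bkx,bno,bos,ghk,ghn,gho,gno,gns,gos,hno,nos
∂3: piv[abkx,aghn,agho,agno,ahno,anos,bghk,bgno,bgns,bgos,bnos] rk=11  ker:ghno,gnos
b_1=(37−9)−24=4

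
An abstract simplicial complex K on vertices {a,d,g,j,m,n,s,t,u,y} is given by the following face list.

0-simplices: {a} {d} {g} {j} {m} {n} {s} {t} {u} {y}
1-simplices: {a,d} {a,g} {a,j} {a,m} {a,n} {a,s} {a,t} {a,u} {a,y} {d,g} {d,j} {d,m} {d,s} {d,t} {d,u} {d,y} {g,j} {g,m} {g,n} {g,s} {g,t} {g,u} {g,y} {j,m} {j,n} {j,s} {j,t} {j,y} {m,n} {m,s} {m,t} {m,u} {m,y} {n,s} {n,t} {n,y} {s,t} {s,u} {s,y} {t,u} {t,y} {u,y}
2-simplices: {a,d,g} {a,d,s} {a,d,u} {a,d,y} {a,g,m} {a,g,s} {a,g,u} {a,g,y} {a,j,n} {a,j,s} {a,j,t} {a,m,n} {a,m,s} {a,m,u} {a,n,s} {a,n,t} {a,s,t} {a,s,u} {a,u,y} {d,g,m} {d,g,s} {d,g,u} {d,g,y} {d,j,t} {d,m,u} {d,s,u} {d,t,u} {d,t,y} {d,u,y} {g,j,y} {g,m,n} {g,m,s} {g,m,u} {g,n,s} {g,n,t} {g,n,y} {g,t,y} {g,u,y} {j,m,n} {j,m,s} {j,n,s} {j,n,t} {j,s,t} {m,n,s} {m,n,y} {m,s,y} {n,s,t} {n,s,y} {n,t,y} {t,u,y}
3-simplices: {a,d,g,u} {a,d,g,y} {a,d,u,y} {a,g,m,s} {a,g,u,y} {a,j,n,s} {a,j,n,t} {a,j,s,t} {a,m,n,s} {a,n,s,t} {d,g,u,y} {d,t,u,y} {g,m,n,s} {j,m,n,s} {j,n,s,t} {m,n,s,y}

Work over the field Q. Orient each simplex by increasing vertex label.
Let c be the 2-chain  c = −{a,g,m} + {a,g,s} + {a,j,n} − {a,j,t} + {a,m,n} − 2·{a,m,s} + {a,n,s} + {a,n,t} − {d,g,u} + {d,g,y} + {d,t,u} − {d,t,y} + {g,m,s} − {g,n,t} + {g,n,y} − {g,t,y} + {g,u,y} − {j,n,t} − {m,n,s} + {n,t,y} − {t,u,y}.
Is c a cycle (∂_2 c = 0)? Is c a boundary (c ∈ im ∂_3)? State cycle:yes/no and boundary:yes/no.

cycle:yes boundary:no

n_0=10 n_1=42 n_2=50 n_3=16  [Q]
∂1: piv[ad,ag,aj,am,an,as,at,au,ay] rk=9  ker:dg,dj,dm,ds,dt,du,dy,gj,gm,gn,gs,gt,gu,gy,jm,jn,js,jt,jy,mn,ms,mt,mu,my,ns,nt,ny,st,su,sy,tu,ty,uy
∂2: piv[adg,ads,adu,ady,agm,ags,agu,agy,ajn,ajs,ajt,amn,ams,amu,ans,ant,ast,asu,auy,dgm,djt,dtu,dty,gjy,gmn,gnt,gny,gty,jmn,mny,msy] rk=31  ker:dgs,dgu,dgy,dmu,dsu,duy,gms,gmu,gns,guy,jms,jns,jnt,jst,mns,nst,nsy,nty,tuy
∂3: piv[adgu,adgy,aduy,agms,aguy,ajns,ajnt,ajst,amns,anst,dtuy,gmns,jmns,mnsy] rk=14  ker:dguy,jnst
∂2c = 0
c vs im∂3: residual ≠ 0 ⇒ not boundary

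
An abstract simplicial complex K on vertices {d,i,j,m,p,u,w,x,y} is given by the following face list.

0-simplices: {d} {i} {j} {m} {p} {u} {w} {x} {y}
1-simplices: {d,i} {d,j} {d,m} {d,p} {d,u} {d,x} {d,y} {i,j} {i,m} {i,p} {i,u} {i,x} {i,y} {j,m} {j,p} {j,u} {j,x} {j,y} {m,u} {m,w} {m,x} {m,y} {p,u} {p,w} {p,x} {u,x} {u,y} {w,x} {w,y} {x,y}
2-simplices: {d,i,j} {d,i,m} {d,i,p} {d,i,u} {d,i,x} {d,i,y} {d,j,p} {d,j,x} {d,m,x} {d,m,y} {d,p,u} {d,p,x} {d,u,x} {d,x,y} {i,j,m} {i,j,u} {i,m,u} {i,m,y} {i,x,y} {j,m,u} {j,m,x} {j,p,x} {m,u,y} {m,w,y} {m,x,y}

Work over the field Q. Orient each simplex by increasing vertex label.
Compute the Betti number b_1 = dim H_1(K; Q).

b_1=3

n_0=9 n_1=30 n_2=25  [Q]
∂1: piv[di,dj,dm,dp,du,dx,dy,mw] rk=8  ker:ij,im,ip,iu,ix,iy,jm,jp,ju,jx,jy,mu,mx,my,pu,pw,px,ux,uy,wx,wy,xy
∂2: piv[dij,dim,dip,diu,dix,diy,djp,djx,dmx,dmy,dpu,dpx,dux,dxy,ijm,iju,imu,muy,mwy] rk=19  ker:imy,ixy,jmu,jmx,jpx,mxy
b_1=(30−8)−19=3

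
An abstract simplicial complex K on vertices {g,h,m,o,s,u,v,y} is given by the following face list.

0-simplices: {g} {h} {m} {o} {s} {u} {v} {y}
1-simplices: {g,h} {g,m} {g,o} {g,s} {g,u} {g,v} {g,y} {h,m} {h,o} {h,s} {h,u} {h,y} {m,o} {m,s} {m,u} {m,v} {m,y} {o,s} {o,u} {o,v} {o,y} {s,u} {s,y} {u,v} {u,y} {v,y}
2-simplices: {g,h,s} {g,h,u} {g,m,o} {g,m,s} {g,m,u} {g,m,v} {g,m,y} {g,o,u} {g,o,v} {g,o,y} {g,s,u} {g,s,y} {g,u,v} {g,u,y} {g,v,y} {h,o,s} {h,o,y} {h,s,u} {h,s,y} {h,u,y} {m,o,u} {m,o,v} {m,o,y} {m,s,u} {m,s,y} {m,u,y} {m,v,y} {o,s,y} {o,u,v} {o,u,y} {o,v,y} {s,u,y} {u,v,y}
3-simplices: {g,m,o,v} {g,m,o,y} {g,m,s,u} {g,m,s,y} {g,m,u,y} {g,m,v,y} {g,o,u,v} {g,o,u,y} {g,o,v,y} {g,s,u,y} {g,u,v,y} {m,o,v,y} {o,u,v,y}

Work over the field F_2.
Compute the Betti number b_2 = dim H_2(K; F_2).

b_2=4

n_0=8 n_1=26 n_2=33 n_3=13  [Z2]
∂1: piv[gh,gm,go,gs,gu,gv,gy] rk=7  ker:hm,ho,hs,hu,hy,mo,ms,mu,mv,my,os,ou,ov,oy,su,sy,uv,uy,vy
∂2: piv[ghs,ghu,gmo,gms,gmu,gmv,gmy,gou,gov,goy,gsu,gsy,guv,guy,gvy,hos,hoy,hsy] rk=18  ker:hsu,huy,mou,mov,moy,msu,msy,muy,mvy,osy,ouv,ouy,ovy,suy,uvy
∂3: piv[gmov,gmoy,gmsu,gmsy,gmuy,gmvy,gouv,gouy,govy,gsuy,guvy] rk=11  ker:movy,ouvy
b_2=(33−18)−11=4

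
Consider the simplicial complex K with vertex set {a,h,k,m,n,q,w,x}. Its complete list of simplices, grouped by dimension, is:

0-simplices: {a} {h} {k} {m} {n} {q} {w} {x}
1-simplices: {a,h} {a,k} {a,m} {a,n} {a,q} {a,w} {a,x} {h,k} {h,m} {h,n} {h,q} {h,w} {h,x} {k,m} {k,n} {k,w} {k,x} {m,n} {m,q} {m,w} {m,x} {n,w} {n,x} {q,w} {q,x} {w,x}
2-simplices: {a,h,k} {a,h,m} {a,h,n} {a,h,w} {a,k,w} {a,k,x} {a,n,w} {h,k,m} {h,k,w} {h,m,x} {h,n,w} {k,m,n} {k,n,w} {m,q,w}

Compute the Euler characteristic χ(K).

χ(K)=-4

n_0=8 n_1=26 n_2=14
χ=+8−26+14=-4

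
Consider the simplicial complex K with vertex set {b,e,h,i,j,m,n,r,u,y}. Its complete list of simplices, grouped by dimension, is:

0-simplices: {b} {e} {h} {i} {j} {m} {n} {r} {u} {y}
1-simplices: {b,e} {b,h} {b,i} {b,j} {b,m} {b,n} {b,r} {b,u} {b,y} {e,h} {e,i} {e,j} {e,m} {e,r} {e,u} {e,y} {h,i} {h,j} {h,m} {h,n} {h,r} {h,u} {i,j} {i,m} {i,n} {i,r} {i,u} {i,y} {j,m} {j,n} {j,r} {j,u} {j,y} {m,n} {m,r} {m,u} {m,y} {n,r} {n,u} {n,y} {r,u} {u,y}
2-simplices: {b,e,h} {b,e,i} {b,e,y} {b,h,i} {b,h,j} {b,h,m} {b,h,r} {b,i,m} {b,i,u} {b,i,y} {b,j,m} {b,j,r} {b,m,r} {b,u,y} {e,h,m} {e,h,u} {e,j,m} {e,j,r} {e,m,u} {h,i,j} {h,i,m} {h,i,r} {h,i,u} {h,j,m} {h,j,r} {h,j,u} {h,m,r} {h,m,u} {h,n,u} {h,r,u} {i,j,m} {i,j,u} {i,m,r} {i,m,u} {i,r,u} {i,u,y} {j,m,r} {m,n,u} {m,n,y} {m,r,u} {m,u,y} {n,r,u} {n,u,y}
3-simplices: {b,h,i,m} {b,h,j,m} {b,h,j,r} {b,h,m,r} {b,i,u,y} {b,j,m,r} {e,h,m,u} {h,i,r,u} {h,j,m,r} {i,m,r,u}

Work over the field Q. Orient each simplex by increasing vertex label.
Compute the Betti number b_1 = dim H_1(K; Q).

n_0=10 n_1=42 n_2=43 n_3=10  [Q]
∂1: piv[be,bh,bi,bj,bm,bn,br,bu,by] rk=9  ker:eh,ei,ej,em,er,eu,ey,hi,hj,hm,hn,hr,hu,ij,im,in,ir,iu,iy,jm,jn,jr,ju,jy,mn,mr,mu,my,nr,nu,ny,ru,uy
∂2: piv[beh,bei,bey,bhi,bhj,bhm,bhr,bim,biu,biy,bjm,bjr,bmr,buy,ehm,ehu,ejm,ejr,emu,hij,hir,hiu,hju,hnu,hru,mnu,mny,muy,nru] rk=29  ker:him,hjm,hjr,hmr,hmu,ijm,iju,imr,imu,iru,iuy,jmr,mru,nuy
∂3: piv[bhim,bhjm,bhjr,bhmr,biuy,bjmr,ehmu,hiru,imru] rk=9  ker:hjmr
b_1=(42−9)−29=4

b_1=4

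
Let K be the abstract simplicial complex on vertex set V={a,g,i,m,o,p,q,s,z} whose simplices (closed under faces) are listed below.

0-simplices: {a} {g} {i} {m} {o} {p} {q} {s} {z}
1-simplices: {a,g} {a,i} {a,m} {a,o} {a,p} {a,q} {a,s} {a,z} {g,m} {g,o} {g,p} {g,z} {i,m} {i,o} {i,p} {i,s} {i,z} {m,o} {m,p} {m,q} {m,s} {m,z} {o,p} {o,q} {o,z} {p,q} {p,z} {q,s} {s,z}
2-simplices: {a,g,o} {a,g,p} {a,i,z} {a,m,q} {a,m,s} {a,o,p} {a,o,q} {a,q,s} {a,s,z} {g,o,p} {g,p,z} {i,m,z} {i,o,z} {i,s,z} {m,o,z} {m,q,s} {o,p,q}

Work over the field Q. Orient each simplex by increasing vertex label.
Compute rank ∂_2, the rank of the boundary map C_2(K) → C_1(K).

rank∂_2=15

n_0=9 n_1=29 n_2=17  [Q]
∂1: piv[ag,ai,am,ao,ap,aq,as,az] rk=8  ker:gm,go,gp,gz,im,io,ip,is,iz,mo,mp,mq,ms,mz,op,oq,oz,pq,pz,qs,sz
∂2: piv[ago,agp,aiz,amq,ams,aop,aoq,aqs,asz,gpz,imz,ioz,isz,moz,opq] rk=15  ker:gop,mqs
rk∂_2=15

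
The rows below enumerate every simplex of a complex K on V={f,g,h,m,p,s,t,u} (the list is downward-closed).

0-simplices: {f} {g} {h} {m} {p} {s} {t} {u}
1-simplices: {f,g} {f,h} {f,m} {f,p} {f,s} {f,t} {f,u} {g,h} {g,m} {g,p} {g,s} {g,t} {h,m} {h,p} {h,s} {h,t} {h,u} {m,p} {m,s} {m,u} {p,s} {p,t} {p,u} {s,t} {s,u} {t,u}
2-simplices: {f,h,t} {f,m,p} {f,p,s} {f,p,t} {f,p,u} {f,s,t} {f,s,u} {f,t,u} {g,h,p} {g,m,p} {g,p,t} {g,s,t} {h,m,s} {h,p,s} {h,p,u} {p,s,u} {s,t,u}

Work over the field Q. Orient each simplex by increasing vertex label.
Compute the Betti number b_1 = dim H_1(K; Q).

b_1=4

n_0=8 n_1=26 n_2=17  [Q]
∂1: piv[fg,fh,fm,fp,fs,ft,fu] rk=7  ker:gh,gm,gp,gs,gt,hm,hp,hs,ht,hu,mp,ms,mu,ps,pt,pu,st,su,tu
∂2: piv[fht,fmp,fps,fpt,fpu,fst,fsu,ftu,ghp,gmp,gpt,gst,hms,hps,hpu] rk=15  ker:psu,stu
b_1=(26−7)−15=4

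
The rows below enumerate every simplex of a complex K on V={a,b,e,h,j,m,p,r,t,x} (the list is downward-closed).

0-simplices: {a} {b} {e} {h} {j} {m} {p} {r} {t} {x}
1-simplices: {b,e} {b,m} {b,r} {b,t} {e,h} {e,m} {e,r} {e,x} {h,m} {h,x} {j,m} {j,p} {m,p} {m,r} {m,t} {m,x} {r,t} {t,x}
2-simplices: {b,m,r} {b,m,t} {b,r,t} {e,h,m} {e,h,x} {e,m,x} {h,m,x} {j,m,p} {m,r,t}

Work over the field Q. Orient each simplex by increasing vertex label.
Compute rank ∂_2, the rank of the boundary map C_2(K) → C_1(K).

n_0=10 n_1=18 n_2=9  [Q]
∂1: piv[be,bm,br,bt,eh,ex,jm,jp] rk=8  ker:em,er,hm,hx,mp,mr,mt,mx,rt,tx
∂2: piv[bmr,bmt,brt,ehm,ehx,emx,jmp] rk=7  ker:hmx,mrt
rk∂_2=7

rank∂_2=7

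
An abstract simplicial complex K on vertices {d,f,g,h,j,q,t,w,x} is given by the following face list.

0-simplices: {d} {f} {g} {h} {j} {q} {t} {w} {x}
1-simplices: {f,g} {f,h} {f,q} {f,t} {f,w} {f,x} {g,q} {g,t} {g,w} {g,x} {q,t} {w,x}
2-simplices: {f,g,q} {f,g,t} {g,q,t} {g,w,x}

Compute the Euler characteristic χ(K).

n_0=9 n_1=12 n_2=4
χ=+9−12+4=1

χ(K)=1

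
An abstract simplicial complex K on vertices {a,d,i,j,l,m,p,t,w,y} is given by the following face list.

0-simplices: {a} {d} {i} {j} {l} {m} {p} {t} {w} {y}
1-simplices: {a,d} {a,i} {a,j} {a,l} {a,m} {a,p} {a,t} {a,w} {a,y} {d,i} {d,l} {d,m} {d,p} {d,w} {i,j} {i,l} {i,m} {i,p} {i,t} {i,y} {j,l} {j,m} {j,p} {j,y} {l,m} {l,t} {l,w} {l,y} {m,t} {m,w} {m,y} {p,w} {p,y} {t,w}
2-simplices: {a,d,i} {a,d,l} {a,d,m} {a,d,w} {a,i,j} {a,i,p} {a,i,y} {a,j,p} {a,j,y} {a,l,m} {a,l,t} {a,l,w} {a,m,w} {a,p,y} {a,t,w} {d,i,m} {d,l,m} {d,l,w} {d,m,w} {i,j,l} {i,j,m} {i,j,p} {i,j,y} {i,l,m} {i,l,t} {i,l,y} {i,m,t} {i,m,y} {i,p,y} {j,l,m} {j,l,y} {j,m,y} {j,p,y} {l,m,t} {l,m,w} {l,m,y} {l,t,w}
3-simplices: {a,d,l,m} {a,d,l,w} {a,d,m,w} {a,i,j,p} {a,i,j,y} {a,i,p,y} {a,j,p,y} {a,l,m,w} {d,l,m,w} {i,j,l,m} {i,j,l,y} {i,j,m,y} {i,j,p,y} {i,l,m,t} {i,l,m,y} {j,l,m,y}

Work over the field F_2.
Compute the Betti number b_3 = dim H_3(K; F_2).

b_3=3

n_0=10 n_1=34 n_2=37 n_3=16  [Z2]
∂1: piv[ad,ai,aj,al,am,ap,at,aw,ay] rk=9  ker:di,dl,dm,dp,dw,ij,il,im,ip,it,iy,jl,jm,jp,jy,lm,lt,lw,ly,mt,mw,my,pw,py,tw
∂2: piv[adi,adl,adm,adw,aij,aip,aiy,ajp,ajy,alm,alt,alw,amw,apy,atw,dim,ijl,ijm,ilm,ilt,ily,imt,imy] rk=23  ker:dlm,dlw,dmw,ijp,ijy,ipy,jlm,jly,jmy,jpy,lmt,lmw,lmy,ltw
∂3: piv[adlm,adlw,admw,aijp,aijy,aipy,ajpy,almw,ijlm,ijly,ijmy,ilmt,ilmy] rk=13  ker:dlmw,ijpy,jlmy
b_3=(16−13)−0=3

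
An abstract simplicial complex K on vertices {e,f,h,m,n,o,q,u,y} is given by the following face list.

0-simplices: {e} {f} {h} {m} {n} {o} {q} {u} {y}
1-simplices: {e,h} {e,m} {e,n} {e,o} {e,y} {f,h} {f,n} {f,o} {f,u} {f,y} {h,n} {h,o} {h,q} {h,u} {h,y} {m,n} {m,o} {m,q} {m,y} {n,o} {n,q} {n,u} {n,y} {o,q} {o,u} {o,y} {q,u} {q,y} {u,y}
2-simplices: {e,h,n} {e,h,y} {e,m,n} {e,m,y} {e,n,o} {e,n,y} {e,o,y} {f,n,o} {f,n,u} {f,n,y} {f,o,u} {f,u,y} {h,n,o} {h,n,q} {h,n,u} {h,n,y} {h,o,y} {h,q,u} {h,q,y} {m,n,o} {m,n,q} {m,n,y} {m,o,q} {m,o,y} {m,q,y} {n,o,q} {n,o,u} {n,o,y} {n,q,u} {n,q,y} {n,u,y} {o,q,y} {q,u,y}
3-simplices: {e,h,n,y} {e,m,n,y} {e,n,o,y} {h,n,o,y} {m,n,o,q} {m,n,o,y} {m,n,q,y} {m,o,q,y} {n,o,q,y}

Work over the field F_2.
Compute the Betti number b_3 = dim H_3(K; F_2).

b_3=1

n_0=9 n_1=29 n_2=33 n_3=9  [Z2]
∂1: piv[eh,em,en,eo,ey,fh,fu,hq] rk=8  ker:fn,fo,fy,hn,ho,hu,hy,mn,mo,mq,my,no,nq,nu,ny,oq,ou,oy,qu,qy,uy
∂2: piv[ehn,ehy,emn,emy,eno,eny,eoy,fno,fnu,fny,fou,fuy,hno,hnq,hnu,hqu,hqy,mno,mnq,moq] rk=20  ker:hny,hoy,mny,moy,mqy,noq,nou,noy,nqu,nqy,nuy,oqy,quy
∂3: piv[ehny,emny,enoy,hnoy,mnoq,mnoy,mnqy,moqy] rk=8  ker:noqy
b_3=(9−8)−0=1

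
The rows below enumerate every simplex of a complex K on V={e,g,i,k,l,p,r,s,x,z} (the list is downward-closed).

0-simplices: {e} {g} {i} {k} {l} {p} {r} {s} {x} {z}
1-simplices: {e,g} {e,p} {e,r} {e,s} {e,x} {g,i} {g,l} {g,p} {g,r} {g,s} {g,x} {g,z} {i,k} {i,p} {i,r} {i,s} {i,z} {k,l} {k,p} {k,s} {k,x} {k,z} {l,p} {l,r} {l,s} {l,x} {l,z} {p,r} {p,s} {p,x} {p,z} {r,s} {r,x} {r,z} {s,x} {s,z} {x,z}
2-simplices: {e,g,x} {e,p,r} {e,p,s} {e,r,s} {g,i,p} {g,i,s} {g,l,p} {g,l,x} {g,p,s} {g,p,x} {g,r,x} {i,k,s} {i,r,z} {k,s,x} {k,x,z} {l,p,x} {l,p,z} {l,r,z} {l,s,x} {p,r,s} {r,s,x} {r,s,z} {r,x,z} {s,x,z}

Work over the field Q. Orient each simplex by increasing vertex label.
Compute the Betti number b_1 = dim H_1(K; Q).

b_1=7

n_0=10 n_1=37 n_2=24  [Q]
∂1: piv[eg,ep,er,es,ex,gi,gl,gz,ik] rk=9  ker:gp,gr,gs,gx,ip,ir,is,iz,kl,kp,ks,kx,kz,lp,lr,ls,lx,lz,pr,ps,px,pz,rs,rx,rz,sx,sz,xz
∂2: piv[egx,epr,eps,ers,gip,gis,glp,glx,gps,gpx,grx,iks,irz,ksx,kxz,lpz,lrz,lsx,rsx,rsz,rxz] rk=21  ker:lpx,prs,sxz
b_1=(37−9)−21=7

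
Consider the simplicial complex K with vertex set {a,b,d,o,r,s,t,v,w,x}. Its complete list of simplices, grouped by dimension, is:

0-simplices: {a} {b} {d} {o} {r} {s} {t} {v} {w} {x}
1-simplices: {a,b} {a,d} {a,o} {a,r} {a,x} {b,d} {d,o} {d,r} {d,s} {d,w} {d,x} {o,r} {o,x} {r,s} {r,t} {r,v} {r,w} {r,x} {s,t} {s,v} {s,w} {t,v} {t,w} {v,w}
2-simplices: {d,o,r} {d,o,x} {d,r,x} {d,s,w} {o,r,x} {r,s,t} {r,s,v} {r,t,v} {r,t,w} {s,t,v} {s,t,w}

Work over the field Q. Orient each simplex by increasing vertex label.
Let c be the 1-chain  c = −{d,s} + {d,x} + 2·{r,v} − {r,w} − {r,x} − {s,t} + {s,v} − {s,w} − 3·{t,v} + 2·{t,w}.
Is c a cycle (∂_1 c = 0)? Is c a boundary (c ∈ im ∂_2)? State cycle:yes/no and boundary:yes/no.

cycle:yes boundary:no

n_0=10 n_1=24 n_2=11  [Q]
∂1: piv[ab,ad,ao,ar,ax,ds,dw,rt,rv] rk=9  ker:bd,do,dr,dx,or,ox,rs,rw,rx,st,sv,sw,tv,tw,vw
∂2: piv[dor,dox,drx,dsw,rst,rsv,rtv,rtw,stw] rk=9  ker:orx,stv
∂1c = 0
c vs im∂2: residual ≠ 0 ⇒ not boundary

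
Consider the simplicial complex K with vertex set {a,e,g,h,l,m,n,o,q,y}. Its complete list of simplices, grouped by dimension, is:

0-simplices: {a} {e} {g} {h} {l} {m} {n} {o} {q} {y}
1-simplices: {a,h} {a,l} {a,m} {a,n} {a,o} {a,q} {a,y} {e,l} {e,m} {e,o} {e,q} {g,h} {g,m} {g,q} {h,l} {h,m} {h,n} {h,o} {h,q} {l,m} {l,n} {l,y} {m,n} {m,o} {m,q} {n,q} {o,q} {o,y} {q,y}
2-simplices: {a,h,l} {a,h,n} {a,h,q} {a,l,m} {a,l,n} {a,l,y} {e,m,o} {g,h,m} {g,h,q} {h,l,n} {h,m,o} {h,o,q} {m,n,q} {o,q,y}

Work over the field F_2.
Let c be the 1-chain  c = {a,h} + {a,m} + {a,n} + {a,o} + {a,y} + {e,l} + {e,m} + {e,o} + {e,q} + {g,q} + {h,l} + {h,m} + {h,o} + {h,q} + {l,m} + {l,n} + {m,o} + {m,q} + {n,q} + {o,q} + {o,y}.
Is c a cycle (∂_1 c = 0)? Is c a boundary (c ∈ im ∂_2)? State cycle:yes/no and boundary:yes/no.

cycle:no boundary:no

n_0=10 n_1=29 n_2=14  [Z2]
∂1: piv[ah,al,am,an,ao,aq,ay,el,gh] rk=9  ker:em,eo,eq,gm,gq,hl,hm,hn,ho,hq,lm,ln,ly,mn,mo,mq,nq,oq,oy,qy
∂2: piv[ahl,ahn,ahq,alm,aln,aly,emo,ghm,ghq,hmo,hoq,mnq,oqy] rk=13  ker:hln
∂1c = {a} + {g} + {h} + {n}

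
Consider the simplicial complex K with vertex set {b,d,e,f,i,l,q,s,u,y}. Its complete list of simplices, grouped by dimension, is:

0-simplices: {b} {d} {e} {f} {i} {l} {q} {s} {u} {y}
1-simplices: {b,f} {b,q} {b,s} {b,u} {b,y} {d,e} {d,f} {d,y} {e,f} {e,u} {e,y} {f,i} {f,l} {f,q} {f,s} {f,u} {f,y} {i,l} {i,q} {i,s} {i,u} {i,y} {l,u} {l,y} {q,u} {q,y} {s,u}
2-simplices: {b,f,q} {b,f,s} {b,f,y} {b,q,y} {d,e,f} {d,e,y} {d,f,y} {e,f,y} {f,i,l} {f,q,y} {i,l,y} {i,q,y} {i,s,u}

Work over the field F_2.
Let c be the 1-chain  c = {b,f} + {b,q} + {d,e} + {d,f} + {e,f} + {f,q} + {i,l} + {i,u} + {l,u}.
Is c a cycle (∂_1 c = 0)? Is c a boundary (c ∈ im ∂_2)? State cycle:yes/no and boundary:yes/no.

n_0=10 n_1=27 n_2=13  [Z2]
∂1: piv[bf,bq,bs,bu,by,de,df,fi,fl] rk=9  ker:dy,ef,eu,ey,fq,fs,fu,fy,il,iq,is,iu,iy,lu,ly,qu,qy,su
∂2: piv[bfq,bfs,bfy,bqy,def,dey,dfy,fil,ily,iqy,isu] rk=11  ker:efy,fqy
∂1c = 0
c vs im∂2: residual ≠ 0 ⇒ not boundary

cycle:yes boundary:no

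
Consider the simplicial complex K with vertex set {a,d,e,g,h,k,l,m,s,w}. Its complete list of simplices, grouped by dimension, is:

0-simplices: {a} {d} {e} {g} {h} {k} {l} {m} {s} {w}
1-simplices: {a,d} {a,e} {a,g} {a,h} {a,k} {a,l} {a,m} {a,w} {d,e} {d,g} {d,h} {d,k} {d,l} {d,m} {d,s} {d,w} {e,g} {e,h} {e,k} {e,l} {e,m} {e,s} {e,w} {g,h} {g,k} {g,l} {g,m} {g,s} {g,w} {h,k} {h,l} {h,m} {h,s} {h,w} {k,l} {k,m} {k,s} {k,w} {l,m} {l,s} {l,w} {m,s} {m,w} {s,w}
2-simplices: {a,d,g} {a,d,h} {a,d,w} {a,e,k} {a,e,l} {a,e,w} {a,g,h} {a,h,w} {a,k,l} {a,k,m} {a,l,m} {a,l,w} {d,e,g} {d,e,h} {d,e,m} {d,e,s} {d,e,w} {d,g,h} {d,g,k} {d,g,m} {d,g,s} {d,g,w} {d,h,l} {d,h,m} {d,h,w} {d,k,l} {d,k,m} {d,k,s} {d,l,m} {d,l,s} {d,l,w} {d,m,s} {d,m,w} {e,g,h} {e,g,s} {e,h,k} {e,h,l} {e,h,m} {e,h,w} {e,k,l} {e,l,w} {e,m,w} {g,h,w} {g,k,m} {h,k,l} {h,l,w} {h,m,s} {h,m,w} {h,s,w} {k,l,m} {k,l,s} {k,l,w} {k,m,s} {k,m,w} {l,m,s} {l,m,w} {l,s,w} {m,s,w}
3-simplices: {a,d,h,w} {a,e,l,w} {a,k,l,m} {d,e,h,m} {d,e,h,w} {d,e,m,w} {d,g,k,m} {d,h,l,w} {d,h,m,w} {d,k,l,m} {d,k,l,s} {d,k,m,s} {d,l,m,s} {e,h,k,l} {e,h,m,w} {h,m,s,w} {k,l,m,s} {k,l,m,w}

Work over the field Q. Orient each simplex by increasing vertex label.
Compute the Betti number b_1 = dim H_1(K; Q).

b_1=1

n_0=10 n_1=44 n_2=58 n_3=18  [Q]
∂1: piv[ad,ae,ag,ah,ak,al,am,aw,ds] rk=9  ker:de,dg,dh,dk,dl,dm,dw,eg,eh,ek,el,em,es,ew,gh,gk,gl,gm,gs,gw,hk,hl,hm,hs,hw,kl,km,ks,kw,lm,ls,lw,ms,mw,sw
∂2: piv[adg,adh,adw,aek,ael,aew,agh,ahw,akl,akm,alm,alw,deg,deh,dem,des,dew,dgk,dgm,dgs,dgw,dhl,dhm,dkl,dkm,dks,dls,dlw,dms,dmw,ehk,hms,hsw,klw] rk=34  ker:dgh,dhw,dlm,egh,egs,ehl,ehm,ehw,ekl,elw,emw,ghw,gkm,hkl,hlw,hmw,klm,kls,kms,kmw,lms,lmw,lsw,msw
∂3: piv[adhw,aelw,aklm,dehm,dehw,demw,dgkm,dhlw,dhmw,dklm,dkls,dkms,dlms,ehkl,hmsw,klmw] rk=16  ker:ehmw,klms
b_1=(44−9)−34=1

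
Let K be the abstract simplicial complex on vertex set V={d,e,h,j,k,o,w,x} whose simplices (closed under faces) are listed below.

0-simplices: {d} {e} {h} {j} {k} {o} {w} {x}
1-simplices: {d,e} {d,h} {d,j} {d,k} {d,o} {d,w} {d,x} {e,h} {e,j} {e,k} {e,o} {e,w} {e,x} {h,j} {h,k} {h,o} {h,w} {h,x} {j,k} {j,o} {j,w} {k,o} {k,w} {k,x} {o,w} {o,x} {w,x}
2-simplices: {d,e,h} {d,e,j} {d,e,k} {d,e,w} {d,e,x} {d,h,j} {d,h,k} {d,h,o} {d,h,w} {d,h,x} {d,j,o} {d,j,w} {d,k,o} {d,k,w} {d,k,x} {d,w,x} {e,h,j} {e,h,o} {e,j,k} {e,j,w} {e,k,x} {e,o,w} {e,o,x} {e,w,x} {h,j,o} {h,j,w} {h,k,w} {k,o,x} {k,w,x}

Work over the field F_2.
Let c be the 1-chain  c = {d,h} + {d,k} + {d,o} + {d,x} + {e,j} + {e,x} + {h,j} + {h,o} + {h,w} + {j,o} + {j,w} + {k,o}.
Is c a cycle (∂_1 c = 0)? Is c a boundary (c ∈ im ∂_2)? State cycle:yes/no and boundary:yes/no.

cycle:yes boundary:yes

n_0=8 n_1=27 n_2=29  [Z2]
∂1: piv[de,dh,dj,dk,do,dw,dx] rk=7  ker:eh,ej,ek,eo,ew,ex,hj,hk,ho,hw,hx,jk,jo,jw,ko,kw,kx,ow,ox,wx
∂2: piv[deh,dej,dek,dew,dex,dhj,dhk,dho,dhw,dhx,djo,djw,dko,dkw,dkx,dwx,eho,ejk,eow,eox] rk=20  ker:ehj,ejw,ekx,ewx,hjo,hjw,hkw,kox,kwx
∂1c = 0
c vs im∂2: reduces to 0 ⇒ boundary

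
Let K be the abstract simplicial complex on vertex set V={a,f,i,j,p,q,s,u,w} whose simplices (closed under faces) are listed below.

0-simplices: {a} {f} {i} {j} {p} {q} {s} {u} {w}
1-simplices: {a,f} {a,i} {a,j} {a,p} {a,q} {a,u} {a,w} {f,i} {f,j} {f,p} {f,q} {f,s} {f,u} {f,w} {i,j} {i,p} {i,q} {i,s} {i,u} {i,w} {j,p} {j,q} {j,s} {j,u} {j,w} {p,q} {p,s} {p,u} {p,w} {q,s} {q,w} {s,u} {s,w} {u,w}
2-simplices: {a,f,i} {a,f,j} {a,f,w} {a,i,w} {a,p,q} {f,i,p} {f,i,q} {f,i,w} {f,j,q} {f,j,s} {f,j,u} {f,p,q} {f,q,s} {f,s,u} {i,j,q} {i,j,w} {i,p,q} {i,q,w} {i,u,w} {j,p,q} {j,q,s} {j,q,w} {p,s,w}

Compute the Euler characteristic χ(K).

n_0=9 n_1=34 n_2=23
χ=+9−34+23=-2

χ(K)=-2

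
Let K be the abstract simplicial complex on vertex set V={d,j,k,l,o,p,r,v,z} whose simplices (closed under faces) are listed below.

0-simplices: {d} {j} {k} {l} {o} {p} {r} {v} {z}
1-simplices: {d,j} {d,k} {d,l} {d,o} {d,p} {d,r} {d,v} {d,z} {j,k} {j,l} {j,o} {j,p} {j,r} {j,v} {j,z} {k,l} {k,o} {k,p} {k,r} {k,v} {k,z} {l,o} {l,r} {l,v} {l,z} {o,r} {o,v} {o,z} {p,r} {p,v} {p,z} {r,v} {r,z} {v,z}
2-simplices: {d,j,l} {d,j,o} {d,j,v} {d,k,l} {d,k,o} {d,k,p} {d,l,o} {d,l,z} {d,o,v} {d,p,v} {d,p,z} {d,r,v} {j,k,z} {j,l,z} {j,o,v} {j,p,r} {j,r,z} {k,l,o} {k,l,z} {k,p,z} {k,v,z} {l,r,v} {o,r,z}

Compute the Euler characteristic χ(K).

χ(K)=-2

n_0=9 n_1=34 n_2=23
χ=+9−34+23=-2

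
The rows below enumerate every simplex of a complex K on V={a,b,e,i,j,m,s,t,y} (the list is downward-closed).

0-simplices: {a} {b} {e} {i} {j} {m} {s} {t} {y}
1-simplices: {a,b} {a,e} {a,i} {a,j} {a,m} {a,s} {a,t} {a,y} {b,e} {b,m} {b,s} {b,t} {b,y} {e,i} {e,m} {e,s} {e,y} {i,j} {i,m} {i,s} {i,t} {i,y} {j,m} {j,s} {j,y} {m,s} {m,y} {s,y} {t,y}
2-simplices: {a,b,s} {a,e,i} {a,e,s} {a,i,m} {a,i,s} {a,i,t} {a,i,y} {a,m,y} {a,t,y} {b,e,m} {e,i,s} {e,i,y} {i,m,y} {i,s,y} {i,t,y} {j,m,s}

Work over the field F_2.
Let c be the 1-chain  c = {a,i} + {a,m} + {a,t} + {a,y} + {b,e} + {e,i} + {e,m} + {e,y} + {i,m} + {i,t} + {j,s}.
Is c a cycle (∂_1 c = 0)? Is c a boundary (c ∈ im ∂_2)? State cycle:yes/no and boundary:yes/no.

n_0=9 n_1=29 n_2=16  [Z2]
∂1: piv[ab,ae,ai,aj,am,as,at,ay] rk=8  ker:be,bm,bs,bt,by,ei,em,es,ey,ij,im,is,it,iy,jm,js,jy,ms,my,sy,ty
∂2: piv[abs,aei,aes,aim,ais,ait,aiy,amy,aty,bem,eiy,isy,jms] rk=13  ker:eis,imy,ity
∂1c = {b} + {j} + {m} + {s}

cycle:no boundary:no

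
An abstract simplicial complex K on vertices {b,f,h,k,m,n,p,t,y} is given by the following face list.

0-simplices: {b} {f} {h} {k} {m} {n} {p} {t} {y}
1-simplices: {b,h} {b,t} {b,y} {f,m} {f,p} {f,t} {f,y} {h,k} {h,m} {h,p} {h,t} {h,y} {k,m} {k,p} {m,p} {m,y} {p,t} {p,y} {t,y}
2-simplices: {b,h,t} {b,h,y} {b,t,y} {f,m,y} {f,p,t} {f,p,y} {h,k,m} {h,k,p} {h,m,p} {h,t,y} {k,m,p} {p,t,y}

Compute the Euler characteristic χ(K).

n_0=9 n_1=19 n_2=12
χ=+9−19+12=2

χ(K)=2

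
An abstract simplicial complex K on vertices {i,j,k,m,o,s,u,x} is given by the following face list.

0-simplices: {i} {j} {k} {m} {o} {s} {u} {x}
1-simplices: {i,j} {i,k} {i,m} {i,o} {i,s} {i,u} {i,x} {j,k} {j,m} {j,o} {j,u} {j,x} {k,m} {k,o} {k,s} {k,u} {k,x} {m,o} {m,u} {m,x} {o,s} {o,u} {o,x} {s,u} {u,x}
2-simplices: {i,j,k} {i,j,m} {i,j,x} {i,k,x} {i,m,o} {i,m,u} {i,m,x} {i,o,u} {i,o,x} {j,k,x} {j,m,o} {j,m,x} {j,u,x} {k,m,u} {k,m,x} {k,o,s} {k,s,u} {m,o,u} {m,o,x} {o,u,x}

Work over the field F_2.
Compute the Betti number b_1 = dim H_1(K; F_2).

n_0=8 n_1=25 n_2=20  [Z2]
∂1: piv[ij,ik,im,io,is,iu,ix] rk=7  ker:jk,jm,jo,ju,jx,km,ko,ks,ku,kx,mo,mu,mx,os,ou,ox,su,ux
∂2: piv[ijk,ijm,ijx,ikx,imo,imu,imx,iou,iox,jmo,jux,kmu,kmx,kos,ksu,oux] rk=16  ker:jkx,jmx,mou,mox
b_1=(25−7)−16=2

b_1=2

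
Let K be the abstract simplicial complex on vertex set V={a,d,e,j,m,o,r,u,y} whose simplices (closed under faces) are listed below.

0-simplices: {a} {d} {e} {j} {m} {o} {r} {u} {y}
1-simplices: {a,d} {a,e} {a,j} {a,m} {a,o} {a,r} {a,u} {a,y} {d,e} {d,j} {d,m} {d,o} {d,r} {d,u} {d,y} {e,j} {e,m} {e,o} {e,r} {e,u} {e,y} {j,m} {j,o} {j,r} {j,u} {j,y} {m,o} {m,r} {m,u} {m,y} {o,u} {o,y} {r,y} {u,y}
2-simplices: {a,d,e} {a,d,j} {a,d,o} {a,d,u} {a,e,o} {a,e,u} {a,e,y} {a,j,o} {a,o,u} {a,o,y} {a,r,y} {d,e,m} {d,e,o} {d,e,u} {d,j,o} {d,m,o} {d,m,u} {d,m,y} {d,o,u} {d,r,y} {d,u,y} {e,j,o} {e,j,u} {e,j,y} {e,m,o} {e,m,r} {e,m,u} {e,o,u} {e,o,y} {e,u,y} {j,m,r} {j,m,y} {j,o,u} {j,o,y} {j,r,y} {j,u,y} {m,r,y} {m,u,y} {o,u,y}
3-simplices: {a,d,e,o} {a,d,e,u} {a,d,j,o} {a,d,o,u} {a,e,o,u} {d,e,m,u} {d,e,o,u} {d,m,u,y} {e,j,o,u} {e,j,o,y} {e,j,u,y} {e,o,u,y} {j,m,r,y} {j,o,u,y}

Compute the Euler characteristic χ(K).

n_0=9 n_1=34 n_2=39 n_3=14
χ=+9−34+39−14=0

χ(K)=0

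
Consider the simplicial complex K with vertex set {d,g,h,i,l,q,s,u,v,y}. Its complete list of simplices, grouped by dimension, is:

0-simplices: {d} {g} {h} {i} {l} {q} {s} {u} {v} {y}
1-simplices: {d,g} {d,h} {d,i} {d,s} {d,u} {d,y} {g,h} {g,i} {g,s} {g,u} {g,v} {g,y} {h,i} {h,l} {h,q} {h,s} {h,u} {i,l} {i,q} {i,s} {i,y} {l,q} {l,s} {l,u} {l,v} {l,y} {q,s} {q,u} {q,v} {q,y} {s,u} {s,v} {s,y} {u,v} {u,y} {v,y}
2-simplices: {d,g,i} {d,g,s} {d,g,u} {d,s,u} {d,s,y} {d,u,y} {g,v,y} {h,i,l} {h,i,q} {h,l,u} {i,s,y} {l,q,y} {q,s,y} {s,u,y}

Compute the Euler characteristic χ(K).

n_0=10 n_1=36 n_2=14
χ=+10−36+14=-12

χ(K)=-12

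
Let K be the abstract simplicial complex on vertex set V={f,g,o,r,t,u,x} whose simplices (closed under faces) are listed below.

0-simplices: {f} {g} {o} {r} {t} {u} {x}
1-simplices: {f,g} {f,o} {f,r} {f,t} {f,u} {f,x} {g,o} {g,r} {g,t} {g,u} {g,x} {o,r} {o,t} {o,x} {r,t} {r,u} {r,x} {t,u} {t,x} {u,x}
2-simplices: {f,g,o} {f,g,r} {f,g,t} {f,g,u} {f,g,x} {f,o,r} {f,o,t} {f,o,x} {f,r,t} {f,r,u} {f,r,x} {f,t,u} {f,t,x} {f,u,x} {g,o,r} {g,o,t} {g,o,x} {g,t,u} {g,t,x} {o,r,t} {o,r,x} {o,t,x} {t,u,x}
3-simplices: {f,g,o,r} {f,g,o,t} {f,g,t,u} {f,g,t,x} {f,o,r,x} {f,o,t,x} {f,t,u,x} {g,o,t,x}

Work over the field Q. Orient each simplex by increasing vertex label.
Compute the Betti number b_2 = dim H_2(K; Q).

b_2=1

n_0=7 n_1=20 n_2=23 n_3=8  [Q]
∂1: piv[fg,fo,fr,ft,fu,fx] rk=6  ker:go,gr,gt,gu,gx,or,ot,ox,rt,ru,rx,tu,tx,ux
∂2: piv[fgo,fgr,fgt,fgu,fgx,for,fot,fox,frt,fru,frx,ftu,ftx,fux] rk=14  ker:gor,got,gox,gtu,gtx,ort,orx,otx,tux
∂3: piv[fgor,fgot,fgtu,fgtx,forx,fotx,ftux,gotx] rk=8
b_2=(23−14)−8=1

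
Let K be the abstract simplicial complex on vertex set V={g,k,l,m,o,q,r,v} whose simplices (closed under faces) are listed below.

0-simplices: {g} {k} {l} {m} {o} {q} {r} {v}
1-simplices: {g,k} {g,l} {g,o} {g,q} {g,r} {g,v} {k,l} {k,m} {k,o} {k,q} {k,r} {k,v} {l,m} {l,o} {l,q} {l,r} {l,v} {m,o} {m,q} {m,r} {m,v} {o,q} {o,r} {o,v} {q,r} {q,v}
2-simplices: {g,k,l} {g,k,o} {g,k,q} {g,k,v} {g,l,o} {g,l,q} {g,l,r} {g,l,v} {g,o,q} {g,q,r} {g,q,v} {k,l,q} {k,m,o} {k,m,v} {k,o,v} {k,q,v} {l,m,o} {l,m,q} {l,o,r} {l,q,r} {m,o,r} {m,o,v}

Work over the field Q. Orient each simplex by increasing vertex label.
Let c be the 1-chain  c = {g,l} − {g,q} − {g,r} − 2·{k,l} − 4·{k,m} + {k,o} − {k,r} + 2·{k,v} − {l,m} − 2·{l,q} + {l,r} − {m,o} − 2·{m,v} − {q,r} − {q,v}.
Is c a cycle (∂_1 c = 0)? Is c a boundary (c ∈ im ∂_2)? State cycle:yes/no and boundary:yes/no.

n_0=8 n_1=26 n_2=22  [Q]
∂1: piv[gk,gl,go,gq,gr,gv,km] rk=7  ker:kl,ko,kq,kr,kv,lm,lo,lq,lr,lv,mo,mq,mr,mv,oq,or,ov,qr,qv
∂2: piv[gkl,gko,gkq,gkv,glo,glq,glr,glv,goq,gqr,gqv,kmo,kmv,kov,lmo,lmq,lor,mor] rk=18  ker:klq,kqv,lqr,mov
∂1c = {g} + 4·{k} + {l} − 2·{m} − {q} − 2·{r} − {v}

cycle:no boundary:no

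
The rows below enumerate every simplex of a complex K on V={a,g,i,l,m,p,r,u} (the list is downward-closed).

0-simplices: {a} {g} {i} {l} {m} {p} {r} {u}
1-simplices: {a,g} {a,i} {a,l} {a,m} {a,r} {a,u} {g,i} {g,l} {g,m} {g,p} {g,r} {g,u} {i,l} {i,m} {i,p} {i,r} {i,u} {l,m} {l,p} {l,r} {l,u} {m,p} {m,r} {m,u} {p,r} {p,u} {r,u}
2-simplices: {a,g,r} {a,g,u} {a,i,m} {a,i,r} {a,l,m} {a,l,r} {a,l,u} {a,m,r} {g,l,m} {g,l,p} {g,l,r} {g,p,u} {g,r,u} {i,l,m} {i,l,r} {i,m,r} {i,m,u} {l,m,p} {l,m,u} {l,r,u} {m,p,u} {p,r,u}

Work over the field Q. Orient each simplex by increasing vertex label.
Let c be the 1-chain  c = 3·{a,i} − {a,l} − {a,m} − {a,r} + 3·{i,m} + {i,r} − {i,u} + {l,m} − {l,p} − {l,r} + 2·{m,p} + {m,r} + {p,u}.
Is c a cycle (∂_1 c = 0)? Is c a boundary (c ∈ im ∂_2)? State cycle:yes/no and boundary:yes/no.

cycle:yes boundary:yes

n_0=8 n_1=27 n_2=22  [Q]
∂1: piv[ag,ai,al,am,ar,au,gp] rk=7  ker:gi,gl,gm,gr,gu,il,im,ip,ir,iu,lm,lp,lr,lu,mp,mr,mu,pr,pu,ru
∂2: piv[agr,agu,aim,air,alm,alr,alu,amr,glm,glp,glr,gpu,gru,ilm,imu,lmp,lmu,pru] rk=18  ker:ilr,imr,lru,mpu
∂1c = 0
c vs im∂2: reduces to 0 ⇒ boundary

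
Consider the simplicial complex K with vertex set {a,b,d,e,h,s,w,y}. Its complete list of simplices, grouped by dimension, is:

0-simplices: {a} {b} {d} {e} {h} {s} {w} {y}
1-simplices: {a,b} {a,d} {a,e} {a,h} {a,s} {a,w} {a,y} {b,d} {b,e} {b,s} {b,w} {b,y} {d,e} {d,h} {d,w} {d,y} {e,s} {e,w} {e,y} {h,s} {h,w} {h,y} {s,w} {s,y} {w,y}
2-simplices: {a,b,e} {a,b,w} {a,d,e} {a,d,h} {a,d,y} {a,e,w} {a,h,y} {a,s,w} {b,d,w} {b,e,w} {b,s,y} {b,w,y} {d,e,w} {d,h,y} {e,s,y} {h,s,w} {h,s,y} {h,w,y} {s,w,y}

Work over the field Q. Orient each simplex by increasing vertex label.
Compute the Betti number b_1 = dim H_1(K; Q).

b_1=2

n_0=8 n_1=25 n_2=19  [Q]
∂1: piv[ab,ad,ae,ah,as,aw,ay] rk=7  ker:bd,be,bs,bw,by,de,dh,dw,dy,es,ew,ey,hs,hw,hy,sw,sy,wy
∂2: piv[abe,abw,ade,adh,ady,aew,ahy,asw,bdw,bsy,bwy,dew,esy,hsw,hsy,hwy] rk=16  ker:bew,dhy,swy
b_1=(25−7)−16=2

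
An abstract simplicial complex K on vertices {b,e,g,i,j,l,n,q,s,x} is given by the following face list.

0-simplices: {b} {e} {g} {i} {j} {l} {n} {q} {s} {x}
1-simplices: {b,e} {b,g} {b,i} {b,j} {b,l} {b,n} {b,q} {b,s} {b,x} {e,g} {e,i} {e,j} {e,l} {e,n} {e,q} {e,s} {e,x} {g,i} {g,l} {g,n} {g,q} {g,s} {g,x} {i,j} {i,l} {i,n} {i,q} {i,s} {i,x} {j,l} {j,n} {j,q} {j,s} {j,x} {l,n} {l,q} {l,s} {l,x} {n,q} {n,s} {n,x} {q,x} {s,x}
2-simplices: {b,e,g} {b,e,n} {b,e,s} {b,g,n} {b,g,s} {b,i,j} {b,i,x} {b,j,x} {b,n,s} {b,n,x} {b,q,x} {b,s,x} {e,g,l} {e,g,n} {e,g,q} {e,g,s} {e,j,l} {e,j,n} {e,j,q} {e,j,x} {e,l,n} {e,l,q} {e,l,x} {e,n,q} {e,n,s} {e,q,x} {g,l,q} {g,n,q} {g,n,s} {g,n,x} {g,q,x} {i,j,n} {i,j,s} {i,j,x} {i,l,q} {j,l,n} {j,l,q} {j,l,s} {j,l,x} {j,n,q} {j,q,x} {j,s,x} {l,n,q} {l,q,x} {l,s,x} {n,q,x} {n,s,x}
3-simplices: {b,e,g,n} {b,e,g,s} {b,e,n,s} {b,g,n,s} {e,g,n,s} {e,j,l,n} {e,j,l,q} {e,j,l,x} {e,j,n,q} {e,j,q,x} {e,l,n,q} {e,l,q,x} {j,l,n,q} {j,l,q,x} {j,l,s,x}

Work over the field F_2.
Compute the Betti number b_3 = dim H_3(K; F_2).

n_0=10 n_1=43 n_2=47 n_3=15  [Z2]
∂1: piv[be,bg,bi,bj,bl,bn,bq,bs,bx] rk=9  ker:eg,ei,ej,el,en,eq,es,ex,gi,gl,gn,gq,gs,gx,ij,il,in,iq,is,ix,jl,jn,jq,js,jx,ln,lq,ls,lx,nq,ns,nx,qx,sx
∂2: piv[beg,ben,bes,bgn,bgs,bij,bix,bjx,bns,bnx,bqx,bsx,egl,egq,ejl,ejn,ejq,ejx,eln,elq,elx,enq,eqx,gnx,gqx,ijn,ijs,ilq,jls,jsx] rk=30  ker:egn,egs,ens,glq,gnq,gns,ijx,jln,jlq,jlx,jnq,jqx,lnq,lqx,lsx,nqx,nsx
∂3: piv[begn,begs,bens,bgns,ejln,ejlq,ejlx,ejnq,ejqx,elnq,elqx,jlsx] rk=12  ker:egns,jlnq,jlqx
b_3=(15−12)−0=3

b_3=3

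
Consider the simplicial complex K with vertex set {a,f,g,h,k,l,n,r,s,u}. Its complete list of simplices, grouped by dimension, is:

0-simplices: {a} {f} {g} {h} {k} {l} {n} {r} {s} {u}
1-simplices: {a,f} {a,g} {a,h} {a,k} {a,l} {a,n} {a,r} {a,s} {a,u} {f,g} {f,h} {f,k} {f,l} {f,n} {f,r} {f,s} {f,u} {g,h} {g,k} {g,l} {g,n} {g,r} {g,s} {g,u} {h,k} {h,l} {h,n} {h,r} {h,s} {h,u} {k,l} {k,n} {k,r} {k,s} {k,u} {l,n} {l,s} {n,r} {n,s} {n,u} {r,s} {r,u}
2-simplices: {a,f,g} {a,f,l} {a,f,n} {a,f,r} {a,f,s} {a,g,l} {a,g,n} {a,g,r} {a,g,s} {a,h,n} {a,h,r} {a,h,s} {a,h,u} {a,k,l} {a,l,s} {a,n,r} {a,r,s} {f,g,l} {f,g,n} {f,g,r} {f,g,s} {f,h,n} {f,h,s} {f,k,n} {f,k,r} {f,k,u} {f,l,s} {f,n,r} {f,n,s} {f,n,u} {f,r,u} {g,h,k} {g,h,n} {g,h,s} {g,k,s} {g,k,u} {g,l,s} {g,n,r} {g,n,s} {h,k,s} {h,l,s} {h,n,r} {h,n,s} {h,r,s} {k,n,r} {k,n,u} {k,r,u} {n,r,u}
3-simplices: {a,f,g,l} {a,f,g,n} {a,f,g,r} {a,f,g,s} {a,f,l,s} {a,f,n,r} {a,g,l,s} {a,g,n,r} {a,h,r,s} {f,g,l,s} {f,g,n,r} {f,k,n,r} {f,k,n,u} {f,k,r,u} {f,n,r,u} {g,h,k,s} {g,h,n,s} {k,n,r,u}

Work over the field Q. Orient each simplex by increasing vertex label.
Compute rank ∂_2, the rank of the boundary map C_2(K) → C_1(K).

n_0=10 n_1=42 n_2=48 n_3=18  [Q]
∂1: piv[af,ag,ah,ak,al,an,ar,as,au] rk=9  ker:fg,fh,fk,fl,fn,fr,fs,fu,gh,gk,gl,gn,gr,gs,gu,hk,hl,hn,hr,hs,hu,kl,kn,kr,ks,ku,ln,ls,nr,ns,nu,rs,ru
∂2: piv[afg,afl,afn,afr,afs,agl,agn,agr,ags,ahn,ahr,ahs,ahu,akl,als,anr,ars,fhn,fkn,fkr,fku,fns,fnu,fru,ghk,ghn,gks,gku,hls] rk=29  ker:fgl,fgn,fgr,fgs,fhs,fls,fnr,ghs,gls,gnr,gns,hks,hnr,hns,hrs,knr,knu,kru,nru
∂3: piv[afgl,afgn,afgr,afgs,afls,afnr,agls,agnr,ahrs,fknr,fknu,fkru,fnru,ghks,ghns] rk=15  ker:fgls,fgnr,knru
rk∂_2=29

rank∂_2=29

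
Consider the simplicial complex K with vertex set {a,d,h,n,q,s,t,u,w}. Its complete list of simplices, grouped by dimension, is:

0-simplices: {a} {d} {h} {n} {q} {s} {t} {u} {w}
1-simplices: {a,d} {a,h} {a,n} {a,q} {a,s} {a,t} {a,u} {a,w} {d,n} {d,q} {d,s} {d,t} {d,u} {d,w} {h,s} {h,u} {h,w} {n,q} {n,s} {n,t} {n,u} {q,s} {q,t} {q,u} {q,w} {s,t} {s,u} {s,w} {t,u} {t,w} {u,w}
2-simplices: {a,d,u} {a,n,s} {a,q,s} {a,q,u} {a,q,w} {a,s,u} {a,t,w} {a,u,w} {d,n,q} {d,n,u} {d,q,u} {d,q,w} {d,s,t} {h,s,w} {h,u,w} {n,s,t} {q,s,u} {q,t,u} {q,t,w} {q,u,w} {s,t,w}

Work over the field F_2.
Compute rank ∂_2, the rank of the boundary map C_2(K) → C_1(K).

n_0=9 n_1=31 n_2=21  [Z2]
∂1: piv[ad,ah,an,aq,as,at,au,aw] rk=8  ker:dn,dq,ds,dt,du,dw,hs,hu,hw,nq,ns,nt,nu,qs,qt,qu,qw,st,su,sw,tu,tw,uw
∂2: piv[adu,ans,aqs,aqu,aqw,asu,atw,auw,dnq,dnu,dqu,dqw,dst,hsw,huw,nst,qtu,qtw,stw] rk=19  ker:qsu,quw
rk∂_2=19

rank∂_2=19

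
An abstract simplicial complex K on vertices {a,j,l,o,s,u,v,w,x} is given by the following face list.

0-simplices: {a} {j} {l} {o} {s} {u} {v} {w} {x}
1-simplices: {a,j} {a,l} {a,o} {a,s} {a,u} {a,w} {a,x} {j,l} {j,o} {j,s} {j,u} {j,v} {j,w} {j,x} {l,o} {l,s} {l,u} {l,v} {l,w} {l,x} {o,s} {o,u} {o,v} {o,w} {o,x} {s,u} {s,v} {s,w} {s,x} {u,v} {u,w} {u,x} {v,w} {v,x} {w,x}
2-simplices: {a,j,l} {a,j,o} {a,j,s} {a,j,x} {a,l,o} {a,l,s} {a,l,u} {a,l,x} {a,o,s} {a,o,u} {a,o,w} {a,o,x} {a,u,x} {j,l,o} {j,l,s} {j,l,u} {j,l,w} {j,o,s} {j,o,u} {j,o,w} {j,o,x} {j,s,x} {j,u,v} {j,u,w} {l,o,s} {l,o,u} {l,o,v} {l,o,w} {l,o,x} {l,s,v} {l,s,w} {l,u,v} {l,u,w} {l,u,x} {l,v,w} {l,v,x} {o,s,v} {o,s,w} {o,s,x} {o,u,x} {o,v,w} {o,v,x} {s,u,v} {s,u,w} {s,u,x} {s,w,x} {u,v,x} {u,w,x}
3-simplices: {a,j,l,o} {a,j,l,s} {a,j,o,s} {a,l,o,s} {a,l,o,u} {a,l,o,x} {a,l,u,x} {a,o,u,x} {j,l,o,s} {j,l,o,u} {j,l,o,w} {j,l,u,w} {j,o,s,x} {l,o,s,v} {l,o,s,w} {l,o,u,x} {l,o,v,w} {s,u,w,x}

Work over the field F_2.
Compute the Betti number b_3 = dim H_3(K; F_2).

n_0=9 n_1=35 n_2=48 n_3=18  [Z2]
∂1: piv[aj,al,ao,as,au,aw,ax,jv] rk=8  ker:jl,jo,js,ju,jw,jx,lo,ls,lu,lv,lw,lx,os,ou,ov,ow,ox,su,sv,sw,sx,uv,uw,ux,vw,vx,wx
∂2: piv[ajl,ajo,ajs,ajx,alo,als,alu,alx,aos,aou,aow,aox,aux,jlu,jlw,jow,jsx,juv,juw,lov,lsv,lsw,luv,lvw,lvx,suv,swx] rk=27  ker:jlo,jls,jos,jou,jox,los,lou,low,lox,luw,lux,osv,osw,osx,oux,ovw,ovx,suw,sux,uvx,uwx
∂3: piv[ajlo,ajls,ajos,alos,alou,alox,alux,aoux,jlou,jlow,jluw,josx,losv,losw,lovw,suwx] rk=16  ker:jlos,loux
b_3=(18−16)−0=2

b_3=2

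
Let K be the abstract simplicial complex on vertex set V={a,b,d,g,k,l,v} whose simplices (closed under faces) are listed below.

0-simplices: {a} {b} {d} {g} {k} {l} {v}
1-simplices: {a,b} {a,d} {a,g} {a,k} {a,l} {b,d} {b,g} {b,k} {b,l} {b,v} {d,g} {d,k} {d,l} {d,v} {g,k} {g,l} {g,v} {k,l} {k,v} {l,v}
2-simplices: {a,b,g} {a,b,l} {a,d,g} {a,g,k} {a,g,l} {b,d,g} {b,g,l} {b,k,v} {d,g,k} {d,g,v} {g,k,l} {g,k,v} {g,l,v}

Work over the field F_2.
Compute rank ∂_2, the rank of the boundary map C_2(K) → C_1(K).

n_0=7 n_1=20 n_2=13  [Z2]
∂1: piv[ab,ad,ag,ak,al,bv] rk=6  ker:bd,bg,bk,bl,dg,dk,dl,dv,gk,gl,gv,kl,kv,lv
∂2: piv[abg,abl,adg,agk,agl,bdg,bkv,dgk,dgv,gkl,gkv,glv] rk=12  ker:bgl
rk∂_2=12

rank∂_2=12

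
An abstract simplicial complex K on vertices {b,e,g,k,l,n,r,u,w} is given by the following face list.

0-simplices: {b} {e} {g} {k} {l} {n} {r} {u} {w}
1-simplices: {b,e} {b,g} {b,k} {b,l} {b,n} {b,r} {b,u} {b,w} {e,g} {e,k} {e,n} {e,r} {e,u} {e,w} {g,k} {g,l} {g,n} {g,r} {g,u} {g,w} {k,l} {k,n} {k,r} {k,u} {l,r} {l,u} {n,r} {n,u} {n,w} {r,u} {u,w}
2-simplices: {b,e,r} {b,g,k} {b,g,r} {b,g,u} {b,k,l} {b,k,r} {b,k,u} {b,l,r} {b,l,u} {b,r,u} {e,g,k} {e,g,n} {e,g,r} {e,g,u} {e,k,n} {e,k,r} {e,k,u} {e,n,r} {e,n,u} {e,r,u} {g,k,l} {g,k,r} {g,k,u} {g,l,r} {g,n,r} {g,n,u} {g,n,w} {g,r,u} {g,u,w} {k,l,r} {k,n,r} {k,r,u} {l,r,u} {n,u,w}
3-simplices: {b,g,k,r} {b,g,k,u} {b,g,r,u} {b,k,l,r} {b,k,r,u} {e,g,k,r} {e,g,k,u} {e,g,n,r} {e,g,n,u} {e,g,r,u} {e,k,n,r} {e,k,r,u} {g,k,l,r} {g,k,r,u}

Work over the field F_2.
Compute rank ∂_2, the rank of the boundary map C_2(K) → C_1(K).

rank∂_2=20

n_0=9 n_1=31 n_2=34 n_3=14  [Z2]
∂1: piv[be,bg,bk,bl,bn,br,bu,bw] rk=8  ker:eg,ek,en,er,eu,ew,gk,gl,gn,gr,gu,gw,kl,kn,kr,ku,lr,lu,nr,nu,nw,ru,uw
∂2: piv[ber,bgk,bgr,bgu,bkl,bkr,bku,blr,blu,bru,egk,egn,egr,egu,ekn,enr,enu,gkl,gnw,guw] rk=20  ker:ekr,eku,eru,gkr,gku,glr,gnr,gnu,gru,klr,knr,kru,lru,nuw
∂3: piv[bgkr,bgku,bgru,bklr,bkru,egkr,egku,egnr,egnu,egru,eknr,gklr] rk=12  ker:ekru,gkru
rk∂_2=20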